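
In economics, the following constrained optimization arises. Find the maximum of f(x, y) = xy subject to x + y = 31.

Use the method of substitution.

Substitute y = 31 - x into f(x,y) = xy:
g(x) = x(31 - x) = 31x - x^2
g'(x) = 31 - 2x = 0  =>  x = 31/2
y = 31 - 31/2 = 31/2
Maximum value = (31/2) * (31/2) = 961/4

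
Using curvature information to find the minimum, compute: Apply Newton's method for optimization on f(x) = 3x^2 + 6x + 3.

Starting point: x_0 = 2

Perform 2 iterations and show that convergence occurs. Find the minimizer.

f(x) = 3x^2 + 6x + 3, f'(x) = 6x + (6), f''(x) = 6
Step 1: f'(2) = 18, x_1 = 2 - 18/6 = -1
Step 2: f'(-1) = 0, x_2 = -1 (converged)
Newton's method converges in 1 step for quadratics.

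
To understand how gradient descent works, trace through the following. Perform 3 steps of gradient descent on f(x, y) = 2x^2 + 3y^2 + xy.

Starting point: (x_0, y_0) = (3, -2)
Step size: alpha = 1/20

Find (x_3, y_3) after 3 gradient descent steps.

f(x,y) = 2x^2 + 3y^2 + xy
grad_x = 4x + 1y, grad_y = 6y + 1x
Step 1: grad = (10, -9), (5/2, -31/20)
Step 2: grad = (169/20, -34/5), (831/400, -121/100)
Step 3: grad = (71/10, -2073/400), (689/400, -7607/8000)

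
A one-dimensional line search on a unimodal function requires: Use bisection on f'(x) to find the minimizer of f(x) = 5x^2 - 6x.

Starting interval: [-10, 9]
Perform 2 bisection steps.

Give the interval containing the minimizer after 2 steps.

Finding critical point of f(x) = 5x^2 - 6x using bisection on f'(x) = 10x + -6.
f'(x) = 0 when x = 3/5.
Starting interval: [-10, 9]
Step 1: mid = -1/2, f'(mid) = -11, new interval = [-1/2, 9]
Step 2: mid = 17/4, f'(mid) = 73/2, new interval = [-1/2, 17/4]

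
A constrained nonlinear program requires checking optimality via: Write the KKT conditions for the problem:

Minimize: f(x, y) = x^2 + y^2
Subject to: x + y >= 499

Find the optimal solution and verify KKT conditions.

KKT conditions for min x^2 + y^2 s.t. x + y >= 499:
Stationarity: 2x = mu, 2y = mu
So x = y = mu/2.
Complementary slackness: mu*(x + y - 499) = 0
Primal feasibility: x + y >= 499; dual feasibility: mu >= 0
If mu = 0 then x = y = 0, but 0 + 0 < 499 is infeasible, so the constraint is active.
Constraint active: x + y = 2*(mu/2) = 499 => mu = 499
x = y = 499/2, f = 249001/2
Verify: stationarity 2*(499/2) = 499 = mu; primal 499/2 + 499/2 = 499 >= 499; dual mu = 499 >= 0; complementary slackness 499*(499 - 499) = 0. All KKT conditions hold.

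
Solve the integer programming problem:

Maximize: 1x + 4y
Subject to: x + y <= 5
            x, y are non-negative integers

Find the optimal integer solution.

Objective: 1x + 4y, constraint: x + y <= 5
Coefficient of y is 4 > coefficient of x is 1, so allocate the entire budget to y.
Optimal: x = 0, y = 5, value = 20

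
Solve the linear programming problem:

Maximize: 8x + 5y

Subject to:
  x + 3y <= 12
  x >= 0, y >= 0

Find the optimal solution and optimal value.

The feasible region has vertices at [(0, 0), (12, 0), (0, 4)].
Checking objective 8x + 5y at each vertex:
  (0, 0): 8*0 + 5*0 = 0
  (12, 0): 8*12 + 5*0 = 96
  (0, 4): 8*0 + 5*4 = 20
Maximum is 96 at (12, 0).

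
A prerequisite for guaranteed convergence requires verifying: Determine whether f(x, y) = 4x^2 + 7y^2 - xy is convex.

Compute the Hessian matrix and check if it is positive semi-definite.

f(x,y) = 4x^2 + 7y^2 - xy
Hessian H = [[8, -1], [-1, 14]]
trace(H) = 22, det(H) = 111
Eigenvalues: (22 +/- sqrt(40)) / 2 = 14.16, 7.838
Since both eigenvalues > 0, f is convex.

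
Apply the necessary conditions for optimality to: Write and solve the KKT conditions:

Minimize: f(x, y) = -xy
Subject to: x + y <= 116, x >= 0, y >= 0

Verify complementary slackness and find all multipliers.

Problem: min -xy s.t. x + y <= 116 (multiplier lambda), x >= 0 (mu_x), y >= 0 (mu_y)
KKT stationarity: -y + lambda - mu_x = 0, -x + lambda - mu_y = 0, with lambda, mu_x, mu_y >= 0
Complementary slackness: lambda*(x + y - 116) = 0, mu_x*x = 0, mu_y*y = 0
If lambda = 0: y = -mu_x <= 0 and x = -mu_y <= 0 force x = y = 0 with f = 0; but x = y = 58 is feasible with f = -3364 < 0, so this is not the minimum. Hence lambda > 0 and x + y = 116.
Try x > 0, y > 0 (so mu_x = mu_y = 0): y = lambda, x = lambda => x = y = lambda
x + y = 116 => 2*lambda = 116 => lambda = 58
x* = y* = 58 > 0, consistent with mu_x = mu_y = 0.
(Any feasible point with x = 0 or y = 0 has f = 0 > -3364, so the minimum is not on those boundaries.)
min(-xy) = -3364 (i.e. max xy = 3364)
Multipliers: lambda = 58, mu_x = 0, mu_y = 0
Complementary slackness: lambda*(x + y - 116) = 58*(58 + 58 - 116) = 0, mu_x*x = 0*58 = 0, mu_y*y = 0*58 = 0. Satisfied.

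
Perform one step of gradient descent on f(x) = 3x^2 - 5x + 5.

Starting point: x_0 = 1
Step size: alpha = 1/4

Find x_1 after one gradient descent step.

f(x) = 3x^2 - 5x + 5
f'(x) = 6x - 5
f'(1) = 6*1 + (-5) = 1
x_1 = x_0 - alpha * f'(x_0) = 1 - 1/4 * 1 = 3/4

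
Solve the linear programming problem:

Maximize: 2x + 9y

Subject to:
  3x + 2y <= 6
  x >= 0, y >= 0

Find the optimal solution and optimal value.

The feasible region has vertices at [(0, 0), (2, 0), (0, 3)].
Checking objective 2x + 9y at each vertex:
  (0, 0): 2*0 + 9*0 = 0
  (2, 0): 2*2 + 9*0 = 4
  (0, 3): 2*0 + 9*3 = 27
Maximum is 27 at (0, 3).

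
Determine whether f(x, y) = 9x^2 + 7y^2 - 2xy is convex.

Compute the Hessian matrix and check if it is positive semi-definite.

f(x,y) = 9x^2 + 7y^2 - 2xy
Hessian H = [[18, -2], [-2, 14]]
trace(H) = 32, det(H) = 248
Eigenvalues: (32 +/- sqrt(32)) / 2 = 18.83, 13.17
Since both eigenvalues > 0, f is convex.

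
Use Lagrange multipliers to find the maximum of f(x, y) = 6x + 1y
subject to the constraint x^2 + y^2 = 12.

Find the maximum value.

Set up Lagrange conditions: grad f = lambda * grad g
  6 = 2*lambda*x
  1 = 2*lambda*y
From these: x/y = 6/1, so x = 6t, y = 1t for some t.
Substitute into constraint: (6t)^2 + (1t)^2 = 12
  t^2 * 37 = 12
  t = sqrt(12/37)
Maximum = 6*x + 1*y = (6^2 + 1^2)*t = 37 * sqrt(12/37) = sqrt(444)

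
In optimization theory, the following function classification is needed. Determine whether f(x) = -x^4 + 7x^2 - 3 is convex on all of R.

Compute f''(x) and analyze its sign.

f(x) = -x^4 + 7x^2 - 3
f'(x) = -4x^3 + 14x
f''(x) = -12x^2 + 14
f''(x) = -12x^2 + 14 -> -inf as |x| -> inf
Therefore, f is not globally convex on R.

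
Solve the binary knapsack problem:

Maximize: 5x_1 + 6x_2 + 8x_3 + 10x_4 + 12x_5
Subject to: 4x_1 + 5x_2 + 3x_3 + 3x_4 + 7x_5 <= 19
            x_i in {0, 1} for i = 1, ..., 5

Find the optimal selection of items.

Items: item 1 (v=5, w=4), item 2 (v=6, w=5), item 3 (v=8, w=3), item 4 (v=10, w=3), item 5 (v=12, w=7)
Capacity: 19
Checking all 32 subsets (w = total weight, v = total value):
  {}: w = 0, v = 0
  {1}: w = 4, v = 5
  {2}: w = 5, v = 6
  {3}: w = 3, v = 8
  {4}: w = 3, v = 10
  {5}: w = 7, v = 12
  {1, 2}: w = 9, v = 11
  {1, 3}: w = 7, v = 13
  {1, 4}: w = 7, v = 15
  {1, 5}: w = 11, v = 17
  {2, 3}: w = 8, v = 14
  {2, 4}: w = 8, v = 16
  {2, 5}: w = 12, v = 18
  {3, 4}: w = 6, v = 18
  {3, 5}: w = 10, v = 20
  {4, 5}: w = 10, v = 22
  {1, 2, 3}: w = 12, v = 19
  {1, 2, 4}: w = 12, v = 21
  {1, 2, 5}: w = 16, v = 23
  {1, 3, 4}: w = 10, v = 23
  {1, 3, 5}: w = 14, v = 25
  {1, 4, 5}: w = 14, v = 27
  {2, 3, 4}: w = 11, v = 24
  {2, 3, 5}: w = 15, v = 26
  {2, 4, 5}: w = 15, v = 28
  {3, 4, 5}: w = 13, v = 30
  {1, 2, 3, 4}: w = 15, v = 29
  {1, 2, 3, 5}: w = 19, v = 31
  {1, 2, 4, 5}: w = 19, v = 33
  {1, 3, 4, 5}: w = 17, v = 35
  {2, 3, 4, 5}: w = 18, v = 36
  {1, 2, 3, 4, 5}: w = 22 > 19, infeasible
Best feasible subset: items [2, 3, 4, 5]
Total weight: 18 <= 19, total value: 36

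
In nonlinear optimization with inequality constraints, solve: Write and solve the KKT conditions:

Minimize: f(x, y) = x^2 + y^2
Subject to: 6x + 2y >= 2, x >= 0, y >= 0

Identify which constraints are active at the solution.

KKT conditions for min x^2 + y^2 s.t. 6x + 2y >= 2, x >= 0, y >= 0:
Stationarity: 2x = mu*6 + mu_x, 2y = mu*2 + mu_y, with mu, mu_x, mu_y >= 0
Complementary slackness: mu*(6x + 2y - 2) = 0, mu_x*x = 0, mu_y*y = 0
(0, 0) is infeasible (6*0 + 2*0 < 2), so if mu = 0 stationarity would force x = mu_x/2 >= 0, y = mu_y/2 >= 0 with mu_x*x = mu_y*y = 0, i.e. x = y = 0: contradiction. Hence mu > 0 and 6x + 2y = 2 is active.
Try x > 0, y > 0 (so mu_x = mu_y = 0): x = 6*mu/2, y = 2*mu/2
Substitute: 6*(6*mu/2) + 2*(2*mu/2) = 2
  mu*40/2 = 2 => mu = 1/10
x* = 3/10 > 0, y* = 1/10 > 0, consistent with mu_x = mu_y = 0.
f is convex and the constraints are linear, so this KKT point is the global minimum.
f* = 1/10
Active constraints: 6x + 2y >= 2 (holds with equality, mu = 1/10 > 0); x >= 0 and y >= 0 are inactive (mu_x = mu_y = 0).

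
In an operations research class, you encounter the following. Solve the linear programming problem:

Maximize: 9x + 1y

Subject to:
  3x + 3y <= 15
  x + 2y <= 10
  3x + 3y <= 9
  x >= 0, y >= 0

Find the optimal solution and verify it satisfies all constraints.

Feasible vertices: (0, 0), (0, 3), (3, 0)
Objective 9x + 1y at each vertex:
  (0, 0): 0
  (0, 3): 3
  (3, 0): 27
Maximum is 27 at (3, 0).
Verify constraints at (x, y) = (3, 0):
  3*3 + 3*0 = 9 <= 15
  1*3 + 2*0 = 3 <= 10
  3*3 + 3*0 = 9 <= 9 (active)
  x = 3 >= 0, y = 0 >= 0. All constraints satisfied.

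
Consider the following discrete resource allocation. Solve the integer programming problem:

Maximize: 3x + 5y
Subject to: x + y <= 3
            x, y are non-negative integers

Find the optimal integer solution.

Objective: 3x + 5y, constraint: x + y <= 3
Coefficient of y is 5 > coefficient of x is 3, so allocate the entire budget to y.
Optimal: x = 0, y = 3, value = 15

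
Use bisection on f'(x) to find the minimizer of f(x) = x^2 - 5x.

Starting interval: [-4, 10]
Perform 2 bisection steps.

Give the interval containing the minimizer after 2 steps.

Finding critical point of f(x) = x^2 - 5x using bisection on f'(x) = 2x + -5.
f'(x) = 0 when x = 5/2.
Starting interval: [-4, 10]
Step 1: mid = 3, f'(mid) = 1, new interval = [-4, 3]
Step 2: mid = -1/2, f'(mid) = -6, new interval = [-1/2, 3]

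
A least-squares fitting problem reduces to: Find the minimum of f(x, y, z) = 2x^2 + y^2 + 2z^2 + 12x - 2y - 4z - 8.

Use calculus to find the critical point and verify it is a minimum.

f(x,y,z) = 2x^2 + y^2 + 2z^2 + 12x - 2y - 4z - 8
df/dx = 4x + (12) = 0 => x = -3
df/dy = 2y + (-2) = 0 => y = 1
df/dz = 4z + (-4) = 0 => z = 1
f(-3,1,1) = 2*(-3)^2 + 1*(1)^2 + 2*(1)^2 + 12*(-3) + -2*(1) + -4*(1) + -8 = -29
Hessian is diagonal with entries 4, 2, 4 > 0, confirmed minimum.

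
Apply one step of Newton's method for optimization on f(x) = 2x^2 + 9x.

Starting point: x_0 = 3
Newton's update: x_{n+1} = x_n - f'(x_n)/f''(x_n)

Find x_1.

f(x) = 2x^2 + 9x
f'(x) = 4x + (9), f''(x) = 4
Newton step: x_1 = x_0 - f'(x_0)/f''(x_0)
f'(3) = 21
x_1 = 3 - 21/4 = -9/4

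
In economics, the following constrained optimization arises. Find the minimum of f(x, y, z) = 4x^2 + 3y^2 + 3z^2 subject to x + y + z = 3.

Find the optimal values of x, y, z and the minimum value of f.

Using Lagrange multipliers on f = 4x^2 + 3y^2 + 3z^2 with constraint x + y + z = 3:
Conditions: 2*4*x = lambda, 2*3*y = lambda, 2*3*z = lambda
So x = lambda/8, y = lambda/6, z = lambda/6
Substituting into constraint: lambda * (11/24) = 3
lambda = 72/11
x = 9/11, y = 12/11, z = 12/11
Minimum value = 108/11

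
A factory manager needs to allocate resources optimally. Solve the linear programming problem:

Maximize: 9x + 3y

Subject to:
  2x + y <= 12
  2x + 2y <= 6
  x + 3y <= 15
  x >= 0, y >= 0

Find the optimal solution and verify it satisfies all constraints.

Feasible vertices: (0, 0), (0, 3), (3, 0)
Objective 9x + 3y at each vertex:
  (0, 0): 0
  (0, 3): 9
  (3, 0): 27
Maximum is 27 at (3, 0).
Verify constraints at (x, y) = (3, 0):
  2*3 + 1*0 = 6 <= 12
  2*3 + 2*0 = 6 <= 6 (active)
  1*3 + 3*0 = 3 <= 15
  x = 3 >= 0, y = 0 >= 0. All constraints satisfied.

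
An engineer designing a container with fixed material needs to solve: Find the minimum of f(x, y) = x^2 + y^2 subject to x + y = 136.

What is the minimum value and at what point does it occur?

Substitute y = 136 - x into f(x,y) = x^2 + y^2:
g(x) = x^2 + (136 - x)^2 = 2x^2 - 272x + 18496
g'(x) = 4x - 272 = 0  =>  x = 68
y = 136 - 68 = 68
Minimum value = 68^2 + 68^2 = 9248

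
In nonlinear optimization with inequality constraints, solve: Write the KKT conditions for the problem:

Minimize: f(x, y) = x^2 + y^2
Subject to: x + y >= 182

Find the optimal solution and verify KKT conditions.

KKT conditions for min x^2 + y^2 s.t. x + y >= 182:
Stationarity: 2x = mu, 2y = mu
So x = y = mu/2.
Complementary slackness: mu*(x + y - 182) = 0
Primal feasibility: x + y >= 182; dual feasibility: mu >= 0
If mu = 0 then x = y = 0, but 0 + 0 < 182 is infeasible, so the constraint is active.
Constraint active: x + y = 2*(mu/2) = 182 => mu = 182
x = y = 91, f = 16562
Verify: stationarity 2*91 = 182 = mu; primal 91 + 91 = 182 >= 182; dual mu = 182 >= 0; complementary slackness 182*(182 - 182) = 0. All KKT conditions hold.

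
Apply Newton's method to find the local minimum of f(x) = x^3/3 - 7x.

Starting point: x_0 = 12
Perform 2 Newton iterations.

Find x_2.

f(x) = x^3/3 - 7x
f'(x) = x^2 - 7, f''(x) = 2x
Newton update: x_{n+1} = x_n - (x_n^2 - 7)/(2*x_n)
Step 1: x_0 = 12, f'=137, f''=24, x_1 = 151/24
Step 2: x_1 = 151/24, f'=18769/576, f''=151/12, x_2 = 26833/7248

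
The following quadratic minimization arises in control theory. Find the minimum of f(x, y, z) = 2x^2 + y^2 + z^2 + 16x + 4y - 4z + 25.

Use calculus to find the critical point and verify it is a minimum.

f(x,y,z) = 2x^2 + y^2 + z^2 + 16x + 4y - 4z + 25
df/dx = 4x + (16) = 0 => x = -4
df/dy = 2y + (4) = 0 => y = -2
df/dz = 2z + (-4) = 0 => z = 2
f(-4,-2,2) = 2*(-4)^2 + 1*(-2)^2 + 1*(2)^2 + 16*(-4) + 4*(-2) + -4*(2) + 25 = -15
Hessian is diagonal with entries 4, 2, 2 > 0, confirmed minimum.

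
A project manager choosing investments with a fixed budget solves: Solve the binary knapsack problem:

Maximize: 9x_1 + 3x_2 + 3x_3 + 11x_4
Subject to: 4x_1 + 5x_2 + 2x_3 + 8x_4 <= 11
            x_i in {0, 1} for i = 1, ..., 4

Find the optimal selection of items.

Items: item 1 (v=9, w=4), item 2 (v=3, w=5), item 3 (v=3, w=2), item 4 (v=11, w=8)
Capacity: 11
Checking all 16 subsets (w = total weight, v = total value):
  {}: w = 0, v = 0
  {1}: w = 4, v = 9
  {2}: w = 5, v = 3
  {3}: w = 2, v = 3
  {4}: w = 8, v = 11
  {1, 2}: w = 9, v = 12
  {1, 3}: w = 6, v = 12
  {1, 4}: w = 12 > 11, infeasible
  {2, 3}: w = 7, v = 6
  {2, 4}: w = 13 > 11, infeasible
  {3, 4}: w = 10, v = 14
  {1, 2, 3}: w = 11, v = 15
  {1, 2, 4}: w = 17 > 11, infeasible
  {1, 3, 4}: w = 14 > 11, infeasible
  {2, 3, 4}: w = 15 > 11, infeasible
  {1, 2, 3, 4}: w = 19 > 11, infeasible
Best feasible subset: items [1, 2, 3]
Total weight: 11 <= 11, total value: 15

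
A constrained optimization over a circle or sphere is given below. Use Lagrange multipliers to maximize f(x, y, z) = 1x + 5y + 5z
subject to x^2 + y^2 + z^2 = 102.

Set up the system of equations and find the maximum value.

Lagrange conditions: 1 = 2*lambda*x, 5 = 2*lambda*y, 5 = 2*lambda*z
So x:1 = y:5 = z:5, i.e. x = 1t, y = 5t, z = 5t
Constraint: t^2*(1^2 + 5^2 + 5^2) = 102
  t^2 * 51 = 102  =>  t = sqrt(2)
Maximum = 1*1t + 5*5t + 5*5t = 51*sqrt(2) = sqrt(5202)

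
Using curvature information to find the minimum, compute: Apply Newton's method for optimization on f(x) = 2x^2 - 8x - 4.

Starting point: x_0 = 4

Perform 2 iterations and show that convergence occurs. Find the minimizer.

f(x) = 2x^2 - 8x - 4, f'(x) = 4x + (-8), f''(x) = 4
Step 1: f'(4) = 8, x_1 = 4 - 8/4 = 2
Step 2: f'(2) = 0, x_2 = 2 (converged)
Newton's method converges in 1 step for quadratics.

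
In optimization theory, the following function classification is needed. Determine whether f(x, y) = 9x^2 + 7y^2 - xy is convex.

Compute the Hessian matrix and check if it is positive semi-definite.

f(x,y) = 9x^2 + 7y^2 - xy
Hessian H = [[18, -1], [-1, 14]]
trace(H) = 32, det(H) = 251
Eigenvalues: (32 +/- sqrt(20)) / 2 = 18.24, 13.76
Since both eigenvalues > 0, f is convex.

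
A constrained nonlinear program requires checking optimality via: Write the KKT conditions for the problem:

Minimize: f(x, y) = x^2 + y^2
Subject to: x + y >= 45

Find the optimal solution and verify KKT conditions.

KKT conditions for min x^2 + y^2 s.t. x + y >= 45:
Stationarity: 2x = mu, 2y = mu
So x = y = mu/2.
Complementary slackness: mu*(x + y - 45) = 0
Primal feasibility: x + y >= 45; dual feasibility: mu >= 0
If mu = 0 then x = y = 0, but 0 + 0 < 45 is infeasible, so the constraint is active.
Constraint active: x + y = 2*(mu/2) = 45 => mu = 45
x = y = 45/2, f = 2025/2
Verify: stationarity 2*(45/2) = 45 = mu; primal 45/2 + 45/2 = 45 >= 45; dual mu = 45 >= 0; complementary slackness 45*(45 - 45) = 0. All KKT conditions hold.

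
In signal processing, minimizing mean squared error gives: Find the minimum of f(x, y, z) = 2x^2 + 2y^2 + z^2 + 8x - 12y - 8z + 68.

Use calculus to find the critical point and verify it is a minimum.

f(x,y,z) = 2x^2 + 2y^2 + z^2 + 8x - 12y - 8z + 68
df/dx = 4x + (8) = 0 => x = -2
df/dy = 4y + (-12) = 0 => y = 3
df/dz = 2z + (-8) = 0 => z = 4
f(-2,3,4) = 2*(-2)^2 + 2*(3)^2 + 1*(4)^2 + 8*(-2) + -12*(3) + -8*(4) + 68 = 26
Hessian is diagonal with entries 4, 4, 2 > 0, confirmed minimum.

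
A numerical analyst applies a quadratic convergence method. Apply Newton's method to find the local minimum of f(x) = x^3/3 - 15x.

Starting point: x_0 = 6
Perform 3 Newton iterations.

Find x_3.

f(x) = x^3/3 - 15x
f'(x) = x^2 - 15, f''(x) = 2x
Newton update: x_{n+1} = x_n - (x_n^2 - 15)/(2*x_n)
Step 1: x_0 = 6, f'=21, f''=12, x_1 = 17/4
Step 2: x_1 = 17/4, f'=49/16, f''=17/2, x_2 = 529/136
Step 3: x_2 = 529/136, f'=2401/18496, f''=529/68, x_3 = 557281/143888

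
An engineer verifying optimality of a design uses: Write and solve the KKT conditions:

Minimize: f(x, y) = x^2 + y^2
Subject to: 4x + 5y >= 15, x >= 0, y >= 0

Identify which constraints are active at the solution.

KKT conditions for min x^2 + y^2 s.t. 4x + 5y >= 15, x >= 0, y >= 0:
Stationarity: 2x = mu*4 + mu_x, 2y = mu*5 + mu_y, with mu, mu_x, mu_y >= 0
Complementary slackness: mu*(4x + 5y - 15) = 0, mu_x*x = 0, mu_y*y = 0
(0, 0) is infeasible (4*0 + 5*0 < 15), so if mu = 0 stationarity would force x = mu_x/2 >= 0, y = mu_y/2 >= 0 with mu_x*x = mu_y*y = 0, i.e. x = y = 0: contradiction. Hence mu > 0 and 4x + 5y = 15 is active.
Try x > 0, y > 0 (so mu_x = mu_y = 0): x = 4*mu/2, y = 5*mu/2
Substitute: 4*(4*mu/2) + 5*(5*mu/2) = 15
  mu*41/2 = 15 => mu = 30/41
x* = 60/41 > 0, y* = 75/41 > 0, consistent with mu_x = mu_y = 0.
f is convex and the constraints are linear, so this KKT point is the global minimum.
f* = 225/41
Active constraints: 4x + 5y >= 15 (holds with equality, mu = 30/41 > 0); x >= 0 and y >= 0 are inactive (mu_x = mu_y = 0).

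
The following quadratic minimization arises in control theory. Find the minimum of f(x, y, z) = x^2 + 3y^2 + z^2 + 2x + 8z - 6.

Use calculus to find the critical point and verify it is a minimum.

f(x,y,z) = x^2 + 3y^2 + z^2 + 2x + 8z - 6
df/dx = 2x + (2) = 0 => x = -1
df/dy = 6y + (0) = 0 => y = 0
df/dz = 2z + (8) = 0 => z = -4
f(-1,0,-4) = 1*(-1)^2 + 3*(0)^2 + 1*(-4)^2 + 2*(-1) + 8*(-4) + -6 = -23
Hessian is diagonal with entries 2, 6, 2 > 0, confirmed minimum.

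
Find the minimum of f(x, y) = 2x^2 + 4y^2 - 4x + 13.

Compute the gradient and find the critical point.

f(x,y) = 2x^2 + 4y^2 - 4x + 13
df/dx = 4x + (-4) = 0  =>  x = 1
df/dy = 8y + (0) = 0  =>  y = 0
f(1, 0) = 2*(1)^2 + 4*(0)^2 + -4*(1) + 13 = 11
Hessian is diagonal with entries 4, 8 > 0, so this is a minimum.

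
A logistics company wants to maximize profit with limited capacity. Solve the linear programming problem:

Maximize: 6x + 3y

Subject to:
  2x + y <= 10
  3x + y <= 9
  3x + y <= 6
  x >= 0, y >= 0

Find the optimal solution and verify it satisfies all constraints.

Feasible vertices: (0, 0), (0, 6), (2, 0)
Objective 6x + 3y at each vertex:
  (0, 0): 0
  (0, 6): 18
  (2, 0): 12
Maximum is 18 at (0, 6).
Verify constraints at (x, y) = (0, 6):
  2*0 + 1*6 = 6 <= 10
  3*0 + 1*6 = 6 <= 9
  3*0 + 1*6 = 6 <= 6 (active)
  x = 0 >= 0, y = 6 >= 0. All constraints satisfied.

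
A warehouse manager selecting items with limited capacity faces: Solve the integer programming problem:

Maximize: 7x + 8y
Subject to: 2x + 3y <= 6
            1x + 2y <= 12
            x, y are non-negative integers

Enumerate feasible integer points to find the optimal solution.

Constraint 1: 2x + 3y <= 6
Constraint 2: 1x + 2y <= 12
Feasible x range (need y >= 0): 0 <= x <= min(6/2, 12/1) => x in {0, ..., 3}.
Enumerate feasible integer points row by row (the coefficient of y is 8 > 0, so for each x the largest feasible y gives the best value):
  x = 0: y <= min((6 - 2*0)/3, (12 - 1*0)/2) => y in {0, ..., 2}; best 7*0 + 8*2 = 16
  x = 1: y <= min((6 - 2*1)/3, (12 - 1*1)/2) => y in {0, ..., 1}; best 7*1 + 8*1 = 15
  x = 2: y <= min((6 - 2*2)/3, (12 - 1*2)/2) => y in {0}; best 7*2 + 8*0 = 14
  x = 3: y <= min((6 - 2*3)/3, (12 - 1*3)/2) => y in {0}; best 7*3 + 8*0 = 21
The maximum 7x + 8y = 21 is achieved at x = 3, y = 0.
Check: 2*3 + 3*0 = 6 <= 6 and 1*3 + 2*0 = 3 <= 12.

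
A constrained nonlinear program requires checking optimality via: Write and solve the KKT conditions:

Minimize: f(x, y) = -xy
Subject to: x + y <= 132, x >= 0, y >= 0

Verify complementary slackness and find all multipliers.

Problem: min -xy s.t. x + y <= 132 (multiplier lambda), x >= 0 (mu_x), y >= 0 (mu_y)
KKT stationarity: -y + lambda - mu_x = 0, -x + lambda - mu_y = 0, with lambda, mu_x, mu_y >= 0
Complementary slackness: lambda*(x + y - 132) = 0, mu_x*x = 0, mu_y*y = 0
If lambda = 0: y = -mu_x <= 0 and x = -mu_y <= 0 force x = y = 0 with f = 0; but x = y = 66 is feasible with f = -4356 < 0, so this is not the minimum. Hence lambda > 0 and x + y = 132.
Try x > 0, y > 0 (so mu_x = mu_y = 0): y = lambda, x = lambda => x = y = lambda
x + y = 132 => 2*lambda = 132 => lambda = 66
x* = y* = 66 > 0, consistent with mu_x = mu_y = 0.
(Any feasible point with x = 0 or y = 0 has f = 0 > -4356, so the minimum is not on those boundaries.)
min(-xy) = -4356 (i.e. max xy = 4356)
Multipliers: lambda = 66, mu_x = 0, mu_y = 0
Complementary slackness: lambda*(x + y - 132) = 66*(66 + 66 - 132) = 0, mu_x*x = 0*66 = 0, mu_y*y = 0*66 = 0. Satisfied.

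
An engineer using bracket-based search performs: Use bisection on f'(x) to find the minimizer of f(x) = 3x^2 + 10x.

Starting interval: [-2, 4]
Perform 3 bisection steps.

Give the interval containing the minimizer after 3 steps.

Finding critical point of f(x) = 3x^2 + 10x using bisection on f'(x) = 6x + 10.
f'(x) = 0 when x = -5/3.
Starting interval: [-2, 4]
Step 1: mid = 1, f'(mid) = 16, new interval = [-2, 1]
Step 2: mid = -1/2, f'(mid) = 7, new interval = [-2, -1/2]
Step 3: mid = -5/4, f'(mid) = 5/2, new interval = [-2, -5/4]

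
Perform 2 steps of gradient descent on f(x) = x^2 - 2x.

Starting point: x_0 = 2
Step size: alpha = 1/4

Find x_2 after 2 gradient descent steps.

f(x) = x^2 - 2x, f'(x) = 2x + (-2)
Step 1: f'(2) = 2, x_1 = 2 - 1/4 * 2 = 3/2
Step 2: f'(3/2) = 1, x_2 = 3/2 - 1/4 * 1 = 5/4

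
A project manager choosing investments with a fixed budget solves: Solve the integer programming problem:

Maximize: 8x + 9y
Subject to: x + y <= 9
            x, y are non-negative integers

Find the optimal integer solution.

Objective: 8x + 9y, constraint: x + y <= 9
Coefficient of y is 9 > coefficient of x is 8, so allocate the entire budget to y.
Optimal: x = 0, y = 9, value = 81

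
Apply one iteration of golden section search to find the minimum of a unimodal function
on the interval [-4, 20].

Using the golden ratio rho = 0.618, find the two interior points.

Golden section search on [-4, 20].
Golden ratio rho = 0.618 (approx).
Interior points:
  x_1 = -4 + (1-0.618)*24 = 5.1680
  x_2 = -4 + 0.618*24 = 10.8320
Compare f(x_1) and f(x_2) to determine which subinterval to keep.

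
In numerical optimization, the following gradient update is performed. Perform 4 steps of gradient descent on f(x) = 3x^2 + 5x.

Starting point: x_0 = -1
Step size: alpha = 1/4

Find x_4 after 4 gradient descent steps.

f(x) = 3x^2 + 5x, f'(x) = 6x + (5)
Step 1: f'(-1) = -1, x_1 = -1 - 1/4 * -1 = -3/4
Step 2: f'(-3/4) = 1/2, x_2 = -3/4 - 1/4 * 1/2 = -7/8
Step 3: f'(-7/8) = -1/4, x_3 = -7/8 - 1/4 * -1/4 = -13/16
Step 4: f'(-13/16) = 1/8, x_4 = -13/16 - 1/4 * 1/8 = -27/32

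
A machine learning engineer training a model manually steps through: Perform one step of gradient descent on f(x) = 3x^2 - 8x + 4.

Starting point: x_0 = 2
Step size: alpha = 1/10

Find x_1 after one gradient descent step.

f(x) = 3x^2 - 8x + 4
f'(x) = 6x - 8
f'(2) = 6*2 + (-8) = 4
x_1 = x_0 - alpha * f'(x_0) = 2 - 1/10 * 4 = 8/5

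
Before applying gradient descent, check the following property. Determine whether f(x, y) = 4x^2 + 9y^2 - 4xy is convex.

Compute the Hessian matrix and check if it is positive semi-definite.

f(x,y) = 4x^2 + 9y^2 - 4xy
Hessian H = [[8, -4], [-4, 18]]
trace(H) = 26, det(H) = 128
Eigenvalues: (26 +/- sqrt(164)) / 2 = 19.4, 6.597
Since both eigenvalues > 0, f is convex.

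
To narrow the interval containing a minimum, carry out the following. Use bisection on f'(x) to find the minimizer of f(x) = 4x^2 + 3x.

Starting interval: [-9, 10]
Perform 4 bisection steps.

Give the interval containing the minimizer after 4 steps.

Finding critical point of f(x) = 4x^2 + 3x using bisection on f'(x) = 8x + 3.
f'(x) = 0 when x = -3/8.
Starting interval: [-9, 10]
Step 1: mid = 1/2, f'(mid) = 7, new interval = [-9, 1/2]
Step 2: mid = -17/4, f'(mid) = -31, new interval = [-17/4, 1/2]
Step 3: mid = -15/8, f'(mid) = -12, new interval = [-15/8, 1/2]
Step 4: mid = -11/16, f'(mid) = -5/2, new interval = [-11/16, 1/2]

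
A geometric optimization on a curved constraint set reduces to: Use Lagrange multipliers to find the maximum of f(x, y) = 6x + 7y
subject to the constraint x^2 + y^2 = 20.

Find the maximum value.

Set up Lagrange conditions: grad f = lambda * grad g
  6 = 2*lambda*x
  7 = 2*lambda*y
From these: x/y = 6/7, so x = 6t, y = 7t for some t.
Substitute into constraint: (6t)^2 + (7t)^2 = 20
  t^2 * 85 = 20
  t = sqrt(20/85)
Maximum = 6*x + 7*y = (6^2 + 7^2)*t = 85 * sqrt(20/85) = sqrt(1700)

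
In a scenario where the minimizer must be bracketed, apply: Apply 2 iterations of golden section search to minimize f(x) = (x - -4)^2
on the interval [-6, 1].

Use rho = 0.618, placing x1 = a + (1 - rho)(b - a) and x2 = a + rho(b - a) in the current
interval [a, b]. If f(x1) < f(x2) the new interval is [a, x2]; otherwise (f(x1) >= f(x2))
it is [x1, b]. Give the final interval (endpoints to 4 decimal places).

Golden section search for min of f(x) = (x - -4)^2 on [-6, 1].
Each step: x1 = a + (1 - rho)(b - a), x2 = a + rho(b - a); if f(x1) < f(x2) keep [a, x2], otherwise keep [x1, b].
Step 1: [-6.0000, 1.0000], x1=-3.3260 (f=0.4543), x2=-1.6740 (f=5.4103); f(x1) < f(x2) => keep [-6.0000, -1.6740]
Step 2: [-6.0000, -1.6740], x1=-4.3475 (f=0.1207), x2=-3.3265 (f=0.4536); f(x1) < f(x2) => keep [-6.0000, -3.3265]
Final interval: [-6.0000, -3.3265]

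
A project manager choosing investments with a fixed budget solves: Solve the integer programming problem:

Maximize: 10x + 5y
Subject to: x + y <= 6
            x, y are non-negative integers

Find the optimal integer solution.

Objective: 10x + 5y, constraint: x + y <= 6
Coefficient of x is 10 >= coefficient of y is 5, so allocate the entire budget to x.
Optimal: x = 6, y = 0, value = 60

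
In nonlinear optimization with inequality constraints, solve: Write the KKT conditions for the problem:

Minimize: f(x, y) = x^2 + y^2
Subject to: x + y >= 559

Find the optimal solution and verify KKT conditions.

KKT conditions for min x^2 + y^2 s.t. x + y >= 559:
Stationarity: 2x = mu, 2y = mu
So x = y = mu/2.
Complementary slackness: mu*(x + y - 559) = 0
Primal feasibility: x + y >= 559; dual feasibility: mu >= 0
If mu = 0 then x = y = 0, but 0 + 0 < 559 is infeasible, so the constraint is active.
Constraint active: x + y = 2*(mu/2) = 559 => mu = 559
x = y = 559/2, f = 312481/2
Verify: stationarity 2*(559/2) = 559 = mu; primal 559/2 + 559/2 = 559 >= 559; dual mu = 559 >= 0; complementary slackness 559*(559 - 559) = 0. All KKT conditions hold.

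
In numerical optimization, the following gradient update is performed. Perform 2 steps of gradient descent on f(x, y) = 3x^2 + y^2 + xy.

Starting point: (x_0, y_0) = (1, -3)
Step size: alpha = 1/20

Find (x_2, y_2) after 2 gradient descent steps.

f(x,y) = 3x^2 + y^2 + xy
grad_x = 6x + 1y, grad_y = 2y + 1x
Step 1: grad = (3, -5), (17/20, -11/4)
Step 2: grad = (47/20, -93/20), (293/400, -1007/400)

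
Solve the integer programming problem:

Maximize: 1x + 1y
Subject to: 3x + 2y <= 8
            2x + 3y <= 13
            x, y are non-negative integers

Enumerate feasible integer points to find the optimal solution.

Constraint 1: 3x + 2y <= 8
Constraint 2: 2x + 3y <= 13
Feasible x range (need y >= 0): 0 <= x <= min(8/3, 13/2) => x in {0, ..., 2}.
Enumerate feasible integer points row by row (the coefficient of y is 1 > 0, so for each x the largest feasible y gives the best value):
  x = 0: y <= min((8 - 3*0)/2, (13 - 2*0)/3) => y in {0, ..., 4}; best 1*0 + 1*4 = 4
  x = 1: y <= min((8 - 3*1)/2, (13 - 2*1)/3) => y in {0, ..., 2}; best 1*1 + 1*2 = 3
  x = 2: y <= min((8 - 3*2)/2, (13 - 2*2)/3) => y in {0, ..., 1}; best 1*2 + 1*1 = 3
The maximum 1x + 1y = 4 is achieved at x = 0, y = 4.
Check: 3*0 + 2*4 = 8 <= 8 and 2*0 + 3*4 = 12 <= 13.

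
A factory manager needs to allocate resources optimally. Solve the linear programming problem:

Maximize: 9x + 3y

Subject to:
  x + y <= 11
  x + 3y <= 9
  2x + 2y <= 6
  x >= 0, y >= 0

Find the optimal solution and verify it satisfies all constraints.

Feasible vertices: (0, 0), (0, 3), (3, 0)
Objective 9x + 3y at each vertex:
  (0, 0): 0
  (0, 3): 9
  (3, 0): 27
Maximum is 27 at (3, 0).
Verify constraints at (x, y) = (3, 0):
  1*3 + 1*0 = 3 <= 11
  1*3 + 3*0 = 3 <= 9
  2*3 + 2*0 = 6 <= 6 (active)
  x = 3 >= 0, y = 0 >= 0. All constraints satisfied.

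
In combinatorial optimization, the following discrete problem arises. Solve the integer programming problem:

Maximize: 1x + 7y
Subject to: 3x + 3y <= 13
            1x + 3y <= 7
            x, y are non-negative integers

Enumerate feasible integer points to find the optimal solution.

Constraint 1: 3x + 3y <= 13
Constraint 2: 1x + 3y <= 7
Feasible x range (need y >= 0): 0 <= x <= min(13/3, 7/1) => x in {0, ..., 4}.
Enumerate feasible integer points row by row (the coefficient of y is 7 > 0, so for each x the largest feasible y gives the best value):
  x = 0: y <= min((13 - 3*0)/3, (7 - 1*0)/3) => y in {0, ..., 2}; best 1*0 + 7*2 = 14
  x = 1: y <= min((13 - 3*1)/3, (7 - 1*1)/3) => y in {0, ..., 2}; best 1*1 + 7*2 = 15
  x = 2: y <= min((13 - 3*2)/3, (7 - 1*2)/3) => y in {0, ..., 1}; best 1*2 + 7*1 = 9
  x = 3: y <= min((13 - 3*3)/3, (7 - 1*3)/3) => y in {0, ..., 1}; best 1*3 + 7*1 = 10
  x = 4: y <= min((13 - 3*4)/3, (7 - 1*4)/3) => y in {0}; best 1*4 + 7*0 = 4
The maximum 1x + 7y = 15 is achieved at x = 1, y = 2.
Check: 3*1 + 3*2 = 9 <= 13 and 1*1 + 3*2 = 7 <= 7.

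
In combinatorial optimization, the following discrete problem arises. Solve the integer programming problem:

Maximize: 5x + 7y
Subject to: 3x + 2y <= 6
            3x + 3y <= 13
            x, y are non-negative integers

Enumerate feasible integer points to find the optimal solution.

Constraint 1: 3x + 2y <= 6
Constraint 2: 3x + 3y <= 13
Feasible x range (need y >= 0): 0 <= x <= min(6/3, 13/3) => x in {0, ..., 2}.
Enumerate feasible integer points row by row (the coefficient of y is 7 > 0, so for each x the largest feasible y gives the best value):
  x = 0: y <= min((6 - 3*0)/2, (13 - 3*0)/3) => y in {0, ..., 3}; best 5*0 + 7*3 = 21
  x = 1: y <= min((6 - 3*1)/2, (13 - 3*1)/3) => y in {0, ..., 1}; best 5*1 + 7*1 = 12
  x = 2: y <= min((6 - 3*2)/2, (13 - 3*2)/3) => y in {0}; best 5*2 + 7*0 = 10
The maximum 5x + 7y = 21 is achieved at x = 0, y = 3.
Check: 3*0 + 2*3 = 6 <= 6 and 3*0 + 3*3 = 9 <= 13.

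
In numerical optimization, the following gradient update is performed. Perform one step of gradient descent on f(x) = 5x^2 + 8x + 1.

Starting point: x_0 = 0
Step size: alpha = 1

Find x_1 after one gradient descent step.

f(x) = 5x^2 + 8x + 1
f'(x) = 10x + 8
f'(0) = 10*0 + (8) = 8
x_1 = x_0 - alpha * f'(x_0) = 0 - 1 * 8 = -8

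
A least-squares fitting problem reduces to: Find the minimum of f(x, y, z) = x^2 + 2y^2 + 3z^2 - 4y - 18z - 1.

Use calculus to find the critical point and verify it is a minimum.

f(x,y,z) = x^2 + 2y^2 + 3z^2 - 4y - 18z - 1
df/dx = 2x + (0) = 0 => x = 0
df/dy = 4y + (-4) = 0 => y = 1
df/dz = 6z + (-18) = 0 => z = 3
f(0,1,3) = 1*(0)^2 + 2*(1)^2 + 3*(3)^2 + -4*(1) + -18*(3) + -1 = -30
Hessian is diagonal with entries 2, 4, 6 > 0, confirmed minimum.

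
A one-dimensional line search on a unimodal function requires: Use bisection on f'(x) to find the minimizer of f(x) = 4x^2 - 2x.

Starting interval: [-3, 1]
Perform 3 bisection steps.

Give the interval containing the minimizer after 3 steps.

Finding critical point of f(x) = 4x^2 - 2x using bisection on f'(x) = 8x + -2.
f'(x) = 0 when x = 1/4.
Starting interval: [-3, 1]
Step 1: mid = -1, f'(mid) = -10, new interval = [-1, 1]
Step 2: mid = 0, f'(mid) = -2, new interval = [0, 1]
Step 3: mid = 1/2, f'(mid) = 2, new interval = [0, 1/2]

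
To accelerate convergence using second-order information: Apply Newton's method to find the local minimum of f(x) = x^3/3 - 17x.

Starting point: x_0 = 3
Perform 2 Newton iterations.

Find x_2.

f(x) = x^3/3 - 17x
f'(x) = x^2 - 17, f''(x) = 2x
Newton update: x_{n+1} = x_n - (x_n^2 - 17)/(2*x_n)
Step 1: x_0 = 3, f'=-8, f''=6, x_1 = 13/3
Step 2: x_1 = 13/3, f'=16/9, f''=26/3, x_2 = 161/39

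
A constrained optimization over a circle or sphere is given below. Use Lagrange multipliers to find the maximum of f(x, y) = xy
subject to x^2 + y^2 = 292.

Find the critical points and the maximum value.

Lagrange conditions: y = 2*lambda*x and x = 2*lambda*y
If x = 0 then y = 0, violating the constraint, so x, y != 0.
Dividing: y/x = x/y => x^2 = y^2 => y = x or y = -x
Constraint: 2x^2 = 292 => x^2 = 146 => x = +/-sqrt(146)
Critical points: (sqrt(146), sqrt(146)), (-sqrt(146), -sqrt(146)), (sqrt(146), -sqrt(146)), (-sqrt(146), sqrt(146))
  y = x:  xy = x^2 = 146  at (sqrt(146), sqrt(146)) and (-sqrt(146), -sqrt(146))
  y = -x: xy = -x^2 = -146 at (sqrt(146), -sqrt(146)) and (-sqrt(146), sqrt(146))
Maximum xy = 146 at (sqrt(146), sqrt(146)) and (-sqrt(146), -sqrt(146))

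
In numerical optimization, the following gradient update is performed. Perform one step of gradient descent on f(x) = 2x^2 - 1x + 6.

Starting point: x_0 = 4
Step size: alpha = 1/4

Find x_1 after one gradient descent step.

f(x) = 2x^2 - 1x + 6
f'(x) = 4x - 1
f'(4) = 4*4 + (-1) = 15
x_1 = x_0 - alpha * f'(x_0) = 4 - 1/4 * 15 = 1/4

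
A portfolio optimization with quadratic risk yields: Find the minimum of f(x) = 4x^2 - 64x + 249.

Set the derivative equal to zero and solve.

f(x) = 4x^2 - 64x + 249
f'(x) = 8x + (-64) = 0
x = 64/8 = 8
f(8) = -7
Since f''(x) = 8 > 0, this is a minimum.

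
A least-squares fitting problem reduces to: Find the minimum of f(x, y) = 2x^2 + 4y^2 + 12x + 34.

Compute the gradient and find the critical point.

f(x,y) = 2x^2 + 4y^2 + 12x + 34
df/dx = 4x + (12) = 0  =>  x = -3
df/dy = 8y + (0) = 0  =>  y = 0
f(-3, 0) = 2*(-3)^2 + 4*(0)^2 + 12*(-3) + 34 = 16
Hessian is diagonal with entries 4, 8 > 0, so this is a minimum.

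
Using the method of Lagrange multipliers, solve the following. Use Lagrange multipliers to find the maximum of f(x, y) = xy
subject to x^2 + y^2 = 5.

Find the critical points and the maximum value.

Lagrange conditions: y = 2*lambda*x and x = 2*lambda*y
If x = 0 then y = 0, violating the constraint, so x, y != 0.
Dividing: y/x = x/y => x^2 = y^2 => y = x or y = -x
Constraint: 2x^2 = 5 => x^2 = 5/2 => x = +/-sqrt(5/2)
Critical points: (sqrt(5/2), sqrt(5/2)), (-sqrt(5/2), -sqrt(5/2)), (sqrt(5/2), -sqrt(5/2)), (-sqrt(5/2), sqrt(5/2))
  y = x:  xy = x^2 = 5/2  at (sqrt(5/2), sqrt(5/2)) and (-sqrt(5/2), -sqrt(5/2))
  y = -x: xy = -x^2 = -5/2 at (sqrt(5/2), -sqrt(5/2)) and (-sqrt(5/2), sqrt(5/2))
Maximum xy = 5/2 at (sqrt(5/2), sqrt(5/2)) and (-sqrt(5/2), -sqrt(5/2))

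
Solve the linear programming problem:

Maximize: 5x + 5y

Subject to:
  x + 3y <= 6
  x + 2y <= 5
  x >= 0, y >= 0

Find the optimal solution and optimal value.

Feasible vertices: (0, 0), (0, 2), (3, 1), (5, 0)
Objective 5x + 5y at each:
  (0, 0): 0
  (0, 2): 10
  (3, 1): 20
  (5, 0): 25
Maximum is 25 at (5, 0).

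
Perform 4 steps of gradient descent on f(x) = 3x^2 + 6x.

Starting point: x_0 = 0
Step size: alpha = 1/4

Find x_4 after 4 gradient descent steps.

f(x) = 3x^2 + 6x, f'(x) = 6x + (6)
Step 1: f'(0) = 6, x_1 = 0 - 1/4 * 6 = -3/2
Step 2: f'(-3/2) = -3, x_2 = -3/2 - 1/4 * -3 = -3/4
Step 3: f'(-3/4) = 3/2, x_3 = -3/4 - 1/4 * 3/2 = -9/8
Step 4: f'(-9/8) = -3/4, x_4 = -9/8 - 1/4 * -3/4 = -15/16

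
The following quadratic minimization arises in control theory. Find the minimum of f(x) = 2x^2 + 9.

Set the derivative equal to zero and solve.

f(x) = 2x^2 + 9
f'(x) = 4x + (0) = 0
x = 0/4 = 0
f(0) = 9
Since f''(x) = 4 > 0, this is a minimum.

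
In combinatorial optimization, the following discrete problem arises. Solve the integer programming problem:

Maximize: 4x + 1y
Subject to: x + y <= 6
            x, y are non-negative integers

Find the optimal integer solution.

Objective: 4x + 1y, constraint: x + y <= 6
Coefficient of x is 4 >= coefficient of y is 1, so allocate the entire budget to x.
Optimal: x = 6, y = 0, value = 24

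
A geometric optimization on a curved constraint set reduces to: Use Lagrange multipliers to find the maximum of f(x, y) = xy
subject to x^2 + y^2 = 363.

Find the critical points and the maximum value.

Lagrange conditions: y = 2*lambda*x and x = 2*lambda*y
If x = 0 then y = 0, violating the constraint, so x, y != 0.
Dividing: y/x = x/y => x^2 = y^2 => y = x or y = -x
Constraint: 2x^2 = 363 => x^2 = 363/2 => x = +/-sqrt(363/2)
Critical points: (sqrt(363/2), sqrt(363/2)), (-sqrt(363/2), -sqrt(363/2)), (sqrt(363/2), -sqrt(363/2)), (-sqrt(363/2), sqrt(363/2))
  y = x:  xy = x^2 = 363/2  at (sqrt(363/2), sqrt(363/2)) and (-sqrt(363/2), -sqrt(363/2))
  y = -x: xy = -x^2 = -363/2 at (sqrt(363/2), -sqrt(363/2)) and (-sqrt(363/2), sqrt(363/2))
Maximum xy = 363/2 at (sqrt(363/2), sqrt(363/2)) and (-sqrt(363/2), -sqrt(363/2))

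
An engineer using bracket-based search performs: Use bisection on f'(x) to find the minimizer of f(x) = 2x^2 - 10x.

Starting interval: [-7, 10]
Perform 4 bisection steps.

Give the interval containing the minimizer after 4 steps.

Finding critical point of f(x) = 2x^2 - 10x using bisection on f'(x) = 4x + -10.
f'(x) = 0 when x = 5/2.
Starting interval: [-7, 10]
Step 1: mid = 3/2, f'(mid) = -4, new interval = [3/2, 10]
Step 2: mid = 23/4, f'(mid) = 13, new interval = [3/2, 23/4]
Step 3: mid = 29/8, f'(mid) = 9/2, new interval = [3/2, 29/8]
Step 4: mid = 41/16, f'(mid) = 1/4, new interval = [3/2, 41/16]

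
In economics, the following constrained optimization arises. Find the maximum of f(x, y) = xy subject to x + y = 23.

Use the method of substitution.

Substitute y = 23 - x into f(x,y) = xy:
g(x) = x(23 - x) = 23x - x^2
g'(x) = 23 - 2x = 0  =>  x = 23/2
y = 23 - 23/2 = 23/2
Maximum value = (23/2) * (23/2) = 529/4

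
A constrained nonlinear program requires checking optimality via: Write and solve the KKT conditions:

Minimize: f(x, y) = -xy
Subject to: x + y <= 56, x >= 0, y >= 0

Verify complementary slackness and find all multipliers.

Problem: min -xy s.t. x + y <= 56 (multiplier lambda), x >= 0 (mu_x), y >= 0 (mu_y)
KKT stationarity: -y + lambda - mu_x = 0, -x + lambda - mu_y = 0, with lambda, mu_x, mu_y >= 0
Complementary slackness: lambda*(x + y - 56) = 0, mu_x*x = 0, mu_y*y = 0
If lambda = 0: y = -mu_x <= 0 and x = -mu_y <= 0 force x = y = 0 with f = 0; but x = y = 28 is feasible with f = -784 < 0, so this is not the minimum. Hence lambda > 0 and x + y = 56.
Try x > 0, y > 0 (so mu_x = mu_y = 0): y = lambda, x = lambda => x = y = lambda
x + y = 56 => 2*lambda = 56 => lambda = 28
x* = y* = 28 > 0, consistent with mu_x = mu_y = 0.
(Any feasible point with x = 0 or y = 0 has f = 0 > -784, so the minimum is not on those boundaries.)
min(-xy) = -784 (i.e. max xy = 784)
Multipliers: lambda = 28, mu_x = 0, mu_y = 0
Complementary slackness: lambda*(x + y - 56) = 28*(28 + 28 - 56) = 0, mu_x*x = 0*28 = 0, mu_y*y = 0*28 = 0. Satisfied.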